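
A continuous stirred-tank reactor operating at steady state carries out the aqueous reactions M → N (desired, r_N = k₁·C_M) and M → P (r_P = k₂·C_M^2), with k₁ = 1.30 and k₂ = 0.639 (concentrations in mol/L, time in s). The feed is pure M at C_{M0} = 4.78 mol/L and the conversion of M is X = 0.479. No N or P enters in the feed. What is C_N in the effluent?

1.03 mol/L

Exit C_M = C_{M0}(1−X) = 4.78×0.521 = 2.490 mol/L.
Rates in a CSTR are evaluated at the outlet concentration: r_N = 1.30×2.490 = 3.237, r_P = 0.639×2.490^2 = 3.963.
Fraction of consumed M going to N: r_N/(r_N+r_P) = 0.4496.
C_N = 0.4496·C_{M0}·X = 0.4496×4.78×0.479 = 1.03 mol/L.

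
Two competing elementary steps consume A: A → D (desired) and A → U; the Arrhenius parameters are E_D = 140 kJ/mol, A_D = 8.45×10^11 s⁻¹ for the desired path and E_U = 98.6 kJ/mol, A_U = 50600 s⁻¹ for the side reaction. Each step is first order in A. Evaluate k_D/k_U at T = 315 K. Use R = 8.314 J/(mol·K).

With equal orders, S_{D/U} = k_D/k_U = (A_D/A_U)·exp[(E_U−E_D)/(RT)].
(E_U−E_D)/(RT) = (98.6−140)×10³/(8.314×315) = -41400/2619 = -15.81.
k_D/k_U = (8.45×10^11/50600)·exp(-15.81) = 1.670×10^7 × 1.363×10^-7 = 2.28.

2.28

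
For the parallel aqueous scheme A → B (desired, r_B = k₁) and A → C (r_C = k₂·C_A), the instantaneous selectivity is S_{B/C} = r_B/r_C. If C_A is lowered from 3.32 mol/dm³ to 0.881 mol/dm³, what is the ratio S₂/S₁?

3.77

S_{B/C} = (k₁/k₂)·C_A⁻¹, so S₂/S₁ = (C_{A,2}/C_{A,1})⁻¹.
= 3.32/0.881 = 3.77.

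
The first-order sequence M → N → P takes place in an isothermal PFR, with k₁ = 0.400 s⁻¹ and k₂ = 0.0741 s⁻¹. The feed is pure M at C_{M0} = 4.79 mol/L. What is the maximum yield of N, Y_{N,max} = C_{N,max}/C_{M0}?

0.682

For a first-order series the maximum intermediate yield is C_{N,max}/C_{M0} = (k₁/k₂)^[k₂/(k₂−k₁)].
= (0.400/0.0741)^(0.0741/(0.0741−0.400)) = (5.398)^(-0.2274) = 0.6816.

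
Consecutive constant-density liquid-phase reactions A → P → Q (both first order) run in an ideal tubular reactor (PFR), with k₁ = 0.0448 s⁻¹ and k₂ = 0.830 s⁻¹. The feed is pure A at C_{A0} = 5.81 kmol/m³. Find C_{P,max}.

0.265 kmol/m³

Evaluating C_P at τ_opt = ln(k₂/k₁)/(k₂−k₁) gives C_{P,max}/C_{A0} = (k₁/k₂)^[k₂/(k₂−k₁)].
= (0.0448/0.830)^(0.830/(0.830−0.0448)) = (0.05398)^(1.057) = 0.04569.
C_{P,max} = 0.04569×5.81 = 0.265 kmol/m³.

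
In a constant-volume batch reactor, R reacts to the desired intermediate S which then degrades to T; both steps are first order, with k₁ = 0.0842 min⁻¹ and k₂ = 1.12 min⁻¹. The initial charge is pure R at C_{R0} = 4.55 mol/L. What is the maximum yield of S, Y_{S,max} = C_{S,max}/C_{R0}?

At the optimum, C_{S,max}/C_{R0} = (k₁/k₂)^[k₂/(k₂−k₁)].
= (0.0842/1.12)^(1.12/(1.12−0.0842)) = (0.07518)^(1.081) = 0.06092.

0.0609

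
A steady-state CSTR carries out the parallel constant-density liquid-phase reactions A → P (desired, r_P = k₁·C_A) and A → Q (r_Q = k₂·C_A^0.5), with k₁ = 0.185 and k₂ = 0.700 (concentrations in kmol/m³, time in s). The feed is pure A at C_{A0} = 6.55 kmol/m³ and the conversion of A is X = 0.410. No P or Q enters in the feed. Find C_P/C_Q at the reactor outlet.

Exit C_A = C_{A0}(1−X) = 6.55×0.590 = 3.865 kmol/m³.
A CSTR operates uniformly at the exit composition, giving r_P = 0.7149 and r_Q = 1.376 (each k·C_A^n at C_A = 3.865).
Overall selectivity = C_P/C_Q = r_Pτ/(r_Qτ) = r_P/r_Q = 0.520.

0.520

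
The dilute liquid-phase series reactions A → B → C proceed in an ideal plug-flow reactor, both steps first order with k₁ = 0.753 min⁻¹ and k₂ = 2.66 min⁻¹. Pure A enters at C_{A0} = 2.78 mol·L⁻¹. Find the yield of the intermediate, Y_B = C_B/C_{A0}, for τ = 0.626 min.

The intermediate concentration in a first-order A→B→C sequence is C_B = k₁C_{A0}(e^(−k₁τ) − e^(−k₂τ))/(k₂−k₁).
e^(−k₁τ) = e^(−0.753×0.626) = e^(−0.4714) = 0.6241; e^(−k₂τ) = e^(−1.665) = 0.1892.
C_B = 0.753×2.78/(2.66−0.753) × (0.6241−0.1892) = 1.098×0.4350 = 0.4775 mol·L⁻¹.
Y_B = C_B/C_{A0} = 0.4775/2.78 = 0.172.

0.172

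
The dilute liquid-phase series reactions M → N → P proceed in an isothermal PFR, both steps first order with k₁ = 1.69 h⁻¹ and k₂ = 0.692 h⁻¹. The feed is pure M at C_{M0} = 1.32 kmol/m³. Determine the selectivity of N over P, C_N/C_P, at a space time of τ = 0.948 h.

The intermediate concentration in a first-order A→B→C sequence is C_N = k₁C_{M0}(e^(−k₁τ) − e^(−k₂τ))/(k₂−k₁).
e^(−k₁τ) = e^(−1.69×0.948) = e^(−1.602) = 0.2015; e^(−k₂τ) = e^(−0.6560) = 0.5189.
C_N = 1.69×1.32/(0.692−1.69) × (0.2015−0.5189) = (-2.235)×(-0.3174) = 0.7096 kmol/m³.
C_M = C_{M0}e^(−k₁τ) = 0.2659 kmol/m³, so C_P = C_{M0}−C_M−C_N = 0.3445 kmol/m³; C_N/C_P = 2.06.

2.06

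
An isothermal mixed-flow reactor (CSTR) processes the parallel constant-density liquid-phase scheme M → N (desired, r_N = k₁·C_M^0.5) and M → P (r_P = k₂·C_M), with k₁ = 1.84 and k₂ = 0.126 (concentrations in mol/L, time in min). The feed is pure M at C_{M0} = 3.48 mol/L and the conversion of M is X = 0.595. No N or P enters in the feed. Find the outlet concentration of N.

Exit C_M = C_{M0}(1−X) = 3.48×0.405 = 1.409 mol/L.
A CSTR operates uniformly at the exit composition, giving r_N = 2.184 and r_P = 0.1776 (each k·C_M^n at C_M = 1.409).
Fraction of consumed M going to N: r_N/(r_N+r_P) = 0.9248.
C_N = 0.9248·C_{M0}·X = 0.9248×3.48×0.595 = 1.91 mol/L.

1.91 mol/L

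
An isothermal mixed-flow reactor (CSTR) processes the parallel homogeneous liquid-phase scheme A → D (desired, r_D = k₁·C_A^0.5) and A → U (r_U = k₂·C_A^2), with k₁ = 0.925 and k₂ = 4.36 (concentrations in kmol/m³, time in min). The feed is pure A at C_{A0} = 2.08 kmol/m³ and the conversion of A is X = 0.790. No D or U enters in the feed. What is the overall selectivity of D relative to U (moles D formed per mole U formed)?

0.735

Exit C_A = C_{A0}(1−X) = 2.08×0.210 = 0.4368 kmol/m³.
Rates in a CSTR are evaluated at the outlet concentration: r_D = 0.925×0.4368^0.5 = 0.6113, r_U = 4.36×0.4368^2 = 0.8319.
Overall selectivity = C_D/C_U = r_Dτ/(r_Uτ) = r_D/r_U = 0.735.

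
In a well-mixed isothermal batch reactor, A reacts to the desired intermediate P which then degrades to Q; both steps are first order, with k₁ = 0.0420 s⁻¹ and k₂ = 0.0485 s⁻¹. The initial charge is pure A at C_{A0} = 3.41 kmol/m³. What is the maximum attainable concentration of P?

At the optimum, C_{P,max}/C_{A0} = (k₁/k₂)^[k₂/(k₂−k₁)].
= (0.0420/0.0485)^(0.0485/(0.0485−0.0420)) = (0.8660)^(7.462) = 0.3418.
C_{P,max} = 0.3418×3.41 = 1.17 kmol/m³.

1.17 kmol/m³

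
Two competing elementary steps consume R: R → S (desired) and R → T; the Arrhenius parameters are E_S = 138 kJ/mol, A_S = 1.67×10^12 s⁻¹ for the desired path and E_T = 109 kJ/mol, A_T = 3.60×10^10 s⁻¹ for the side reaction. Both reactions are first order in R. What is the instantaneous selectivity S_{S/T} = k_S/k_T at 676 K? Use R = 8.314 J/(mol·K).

0.266

With equal orders, S_{S/T} = k_S/k_T = (A_S/A_T)·exp[(E_T−E_S)/(RT)].
(E_T−E_S)/(RT) = (109−138)×10³/(8.314×676) = -29000/5620 = -5.160.
k_S/k_T = (1.67×10^12/3.60×10^10)·exp(-5.160) = 46.39 × 0.005742 = 0.266.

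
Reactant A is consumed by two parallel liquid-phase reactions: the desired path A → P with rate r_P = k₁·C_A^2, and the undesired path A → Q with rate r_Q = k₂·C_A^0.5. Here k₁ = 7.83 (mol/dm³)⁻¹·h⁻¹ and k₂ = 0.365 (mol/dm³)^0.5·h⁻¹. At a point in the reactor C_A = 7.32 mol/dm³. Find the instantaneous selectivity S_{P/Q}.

S_{P/Q} = r_P/r_Q = (k₁·C_A^2)/(k₂·C_A^0.5) = (k₁/k₂)·C_A^1.5.
= (7.83×7.320^2) / (0.365×7.320^0.5) = 419.6/0.9875 = 425.

425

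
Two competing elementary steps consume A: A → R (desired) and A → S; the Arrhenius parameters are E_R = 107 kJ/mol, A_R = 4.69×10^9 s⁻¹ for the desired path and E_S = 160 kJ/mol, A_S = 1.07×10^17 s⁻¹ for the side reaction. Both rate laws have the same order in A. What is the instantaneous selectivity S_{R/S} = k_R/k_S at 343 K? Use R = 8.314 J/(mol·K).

With equal orders, S_{R/S} = k_R/k_S = (A_R/A_S)·exp[(E_S−E_R)/(RT)].
(E_S−E_R)/(RT) = (160−107)×10³/(8.314×343) = 53000/2852 = 18.59.
k_R/k_S = (4.69×10^9/1.07×10^17)·exp(18.59) = 4.383×10^-8 × 1.179×10^8 = 5.17.

5.17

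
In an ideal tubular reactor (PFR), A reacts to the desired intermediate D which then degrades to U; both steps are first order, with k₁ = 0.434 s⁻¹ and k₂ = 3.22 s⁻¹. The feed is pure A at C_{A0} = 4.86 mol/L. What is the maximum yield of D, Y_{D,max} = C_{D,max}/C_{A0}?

For a first-order series the maximum intermediate yield is C_{D,max}/C_{A0} = (k₁/k₂)^[k₂/(k₂−k₁)].
= (0.434/3.22)^(3.22/(3.22−0.434)) = (0.1348)^(1.156) = 0.09864.

0.0986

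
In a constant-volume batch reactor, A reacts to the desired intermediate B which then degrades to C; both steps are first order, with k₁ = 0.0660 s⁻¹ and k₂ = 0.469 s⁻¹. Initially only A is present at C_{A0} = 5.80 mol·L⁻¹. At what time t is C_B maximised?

The intermediate peaks when r₁ = r₂, i.e. k₁e^(−k₁t) = k₂e^(−k₂t), giving t_opt = ln(k₂/k₁)/(k₂−k₁).
= ln(0.469/0.0660)/(0.469−0.0660) = ln(7.106)/0.4030 = 1.961/0.4030 = 4.87 s.

4.87 s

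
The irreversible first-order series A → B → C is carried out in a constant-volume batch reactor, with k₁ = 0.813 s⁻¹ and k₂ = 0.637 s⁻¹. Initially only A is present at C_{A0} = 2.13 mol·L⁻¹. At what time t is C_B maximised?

1.39 s

For first-order series the maximum of C_B occurs at t_opt = ln(k₂/k₁)/(k₂−k₁).
= ln(0.637/0.813)/(0.637−0.813) = ln(0.7835)/-0.1760 = -0.2440/-0.1760 = 1.39 s.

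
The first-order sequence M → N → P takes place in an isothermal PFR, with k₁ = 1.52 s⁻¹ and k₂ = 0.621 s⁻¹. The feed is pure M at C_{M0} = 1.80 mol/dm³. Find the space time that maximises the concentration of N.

The intermediate peaks when r₁ = r₂, i.e. k₁e^(−k₁τ) = k₂e^(−k₂τ), giving τ_opt = ln(k₂/k₁)/(k₂−k₁).
= ln(0.621/1.52)/(0.621−1.52) = ln(0.4086)/-0.8990 = -0.8951/-0.8990 = 0.996 s.

0.996 s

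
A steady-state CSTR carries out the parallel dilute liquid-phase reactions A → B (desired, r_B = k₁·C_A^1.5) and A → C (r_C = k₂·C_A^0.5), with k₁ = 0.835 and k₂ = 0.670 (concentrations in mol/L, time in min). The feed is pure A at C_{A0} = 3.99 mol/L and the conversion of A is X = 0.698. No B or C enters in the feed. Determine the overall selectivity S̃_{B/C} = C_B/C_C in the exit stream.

1.50

Exit C_A = C_{A0}(1−X) = 3.99×0.302 = 1.205 mol/L.
Rates in a CSTR are evaluated at the outlet concentration: r_B = 0.835×1.205^1.5 = 1.104, r_C = 0.670×1.205^0.5 = 0.7355.
Overall selectivity = C_B/C_C = r_Bτ/(r_Cτ) = r_B/r_C = 1.50.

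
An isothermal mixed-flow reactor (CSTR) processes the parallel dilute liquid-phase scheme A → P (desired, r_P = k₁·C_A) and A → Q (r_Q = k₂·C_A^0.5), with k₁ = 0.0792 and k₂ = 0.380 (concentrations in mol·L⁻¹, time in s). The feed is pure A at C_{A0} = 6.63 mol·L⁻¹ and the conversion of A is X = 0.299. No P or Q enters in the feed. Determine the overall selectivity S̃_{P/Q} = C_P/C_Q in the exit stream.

Exit C_A = C_{A0}(1−X) = 6.63×0.701 = 4.648 mol·L⁻¹.
Rates in a CSTR are evaluated at the outlet concentration: r_P = 0.0792×4.648 = 0.3681, r_Q = 0.380×4.648^0.5 = 0.8192.
Overall selectivity = C_P/C_Q = r_Pτ/(r_Qτ) = r_P/r_Q = 0.449.

0.449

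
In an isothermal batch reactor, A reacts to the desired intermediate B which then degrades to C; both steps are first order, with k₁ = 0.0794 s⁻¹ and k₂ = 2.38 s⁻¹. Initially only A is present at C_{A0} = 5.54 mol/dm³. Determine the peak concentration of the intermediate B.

Evaluating C_B at t_opt = ln(k₂/k₁)/(k₂−k₁) gives C_{B,max}/C_{A0} = (k₁/k₂)^[k₂/(k₂−k₁)].
= (0.0794/2.38)^(2.38/(2.38−0.0794)) = (0.03336)^(1.035) = 0.02967.
C_{B,max} = 0.02967×5.54 = 0.164 mol/dm³.

0.164 mol/dm³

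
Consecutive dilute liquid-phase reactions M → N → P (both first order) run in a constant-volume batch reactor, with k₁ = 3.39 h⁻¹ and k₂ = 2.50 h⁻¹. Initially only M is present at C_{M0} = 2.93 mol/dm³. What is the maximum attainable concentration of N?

Evaluating C_N at t_opt = ln(k₂/k₁)/(k₂−k₁) gives C_{N,max}/C_{M0} = (k₁/k₂)^[k₂/(k₂−k₁)].
= (3.39/2.50)^(2.50/(2.50−3.39)) = (1.356)^(-2.809) = 0.4251.
C_{N,max} = 0.4251×2.93 = 1.25 mol/dm³.

1.25 mol/dm³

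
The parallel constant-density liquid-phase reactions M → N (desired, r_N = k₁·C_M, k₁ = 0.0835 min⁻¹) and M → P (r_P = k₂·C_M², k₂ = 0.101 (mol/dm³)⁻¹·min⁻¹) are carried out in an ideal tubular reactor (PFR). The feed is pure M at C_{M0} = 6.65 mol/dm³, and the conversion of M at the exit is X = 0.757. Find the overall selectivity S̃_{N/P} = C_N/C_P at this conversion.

C_M = C_{M0}(1−X) = 1.616 mol/dm³.
Along a PFR/batch, dC_N/dC_M = −r_N/(r_N+r_P) = −k₁/(k₁+k₂·C_M).
Integrating from C_{M0} to C_M: C_N = (0.0835/0.101)·ln[(0.0835+0.101·6.65)/(0.0835+0.101·1.62)] = 0.8267·ln(0.7552/0.2467) = 0.9249 mol/dm³.
C_P = (C_{M0}−C_M)−C_N = 4.109 mol/dm³; S̃_{N/P} = 0.9249/4.109 = 0.225.

0.225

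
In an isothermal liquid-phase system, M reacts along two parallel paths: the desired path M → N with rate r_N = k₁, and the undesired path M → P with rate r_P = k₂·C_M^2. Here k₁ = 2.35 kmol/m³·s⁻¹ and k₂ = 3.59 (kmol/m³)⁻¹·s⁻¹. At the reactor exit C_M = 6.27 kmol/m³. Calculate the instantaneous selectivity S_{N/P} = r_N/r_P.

S_{N/P} = r_N/r_P = (k₁)/(k₂·C_M^2) = (k₁/k₂)·C_M^-2.
= (2.35) / (3.59×6.270^2) = 2.350/141.1 = 0.0167.

0.0167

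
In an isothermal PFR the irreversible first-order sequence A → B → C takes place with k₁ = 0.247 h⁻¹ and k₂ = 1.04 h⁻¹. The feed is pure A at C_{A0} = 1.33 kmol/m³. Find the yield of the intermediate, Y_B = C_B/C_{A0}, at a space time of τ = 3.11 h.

The intermediate concentration in a first-order A→B→C sequence is C_B = k₁C_{A0}(e^(−k₁τ) − e^(−k₂τ))/(k₂−k₁).
e^(−k₁τ) = e^(−0.247×3.11) = e^(−0.7682) = 0.4639; e^(−k₂τ) = e^(−3.234) = 0.03938.
C_B = 0.247×1.33/(1.04−0.247) × (0.4639−0.03938) = 0.4143×0.4245 = 0.1758 kmol/m³.
Y_B = C_B/C_{A0} = 0.1758/1.33 = 0.132.

0.132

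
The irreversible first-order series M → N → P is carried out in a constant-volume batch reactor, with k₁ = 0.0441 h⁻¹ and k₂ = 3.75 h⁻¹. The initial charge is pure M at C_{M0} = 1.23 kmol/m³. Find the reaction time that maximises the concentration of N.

For first-order series the maximum of C_N occurs at t_opt = ln(k₂/k₁)/(k₂−k₁).
= ln(3.75/0.0441)/(3.75−0.0441) = ln(85.03)/3.706 = 4.443/3.706 = 1.20 h.

1.20 h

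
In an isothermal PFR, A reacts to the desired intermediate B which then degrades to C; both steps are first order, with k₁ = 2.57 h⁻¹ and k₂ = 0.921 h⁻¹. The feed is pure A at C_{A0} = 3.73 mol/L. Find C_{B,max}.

2.10 mol/L

For a first-order series the maximum intermediate yield is C_{B,max}/C_{A0} = (k₁/k₂)^[k₂/(k₂−k₁)].
= (2.57/0.921)^(0.921/(0.921−2.57)) = (2.790)^(-0.5585) = 0.5637.
C_{B,max} = 0.5637×3.73 = 2.10 mol/L.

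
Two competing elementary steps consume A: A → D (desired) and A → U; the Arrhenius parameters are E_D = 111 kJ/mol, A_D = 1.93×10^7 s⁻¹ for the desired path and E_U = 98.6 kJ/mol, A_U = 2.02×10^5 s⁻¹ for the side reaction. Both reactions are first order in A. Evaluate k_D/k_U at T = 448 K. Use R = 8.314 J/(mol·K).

k_D/k_U = (A_D/A_U)·exp[−(E_D−E_U)/(RT)] = (A_D/A_U)·exp[(E_U−E_D)/(RT)].
(E_U−E_D)/(RT) = (98.6−111)×10³/(8.314×448) = -12400/3725 = -3.329.
k_D/k_U = (1.93×10^7/2.02×10^5)·exp(-3.329) = 95.54 × 0.03582 = 3.42.

3.42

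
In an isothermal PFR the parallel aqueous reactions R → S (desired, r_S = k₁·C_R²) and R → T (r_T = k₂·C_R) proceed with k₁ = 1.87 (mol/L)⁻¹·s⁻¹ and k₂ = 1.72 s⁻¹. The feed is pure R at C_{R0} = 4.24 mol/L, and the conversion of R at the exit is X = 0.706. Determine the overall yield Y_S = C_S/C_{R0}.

0.518

C_R = C_{R0}(1−X) = 1.247 mol/L.
Along a PFR/batch, dC_T/dC_R = −r_T/(r_S+r_T) = −k₂/(k₂+k₁·C_R).
Integrating from C_{R0} to C_R: C_T = (1.72/1.87)·ln[(1.72+1.87·4.24)/(1.72+1.87·1.25)] = 0.9198·ln(9.649/4.051) = 0.7982 mol/L.
Then C_S = (C_{R0}−C_R) − C_T = 2.993 − 0.7982 = 2.195 mol/L.
Y_S = C_S/C_{R0} = 2.195/4.24 = 0.518.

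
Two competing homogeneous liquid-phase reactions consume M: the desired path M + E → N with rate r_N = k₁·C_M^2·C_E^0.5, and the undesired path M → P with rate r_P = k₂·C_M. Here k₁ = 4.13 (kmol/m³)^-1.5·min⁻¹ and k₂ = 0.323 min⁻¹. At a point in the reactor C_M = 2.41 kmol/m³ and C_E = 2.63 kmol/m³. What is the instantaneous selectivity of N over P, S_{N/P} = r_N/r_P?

50.0

S_{N/P} = r_N/r_P = (k₁·C_M^2·C_E^0.5)/(k₂·C_M) = (k₁/k₂)·C_M·C_E^0.5.
= (4.13×2.410^2×2.630^0.5) / (0.323×2.410) = 38.90/0.7784 = 50.0.
Since the desired path is higher order in M, keeping C_M high (PFR or concentrated feed) favours N.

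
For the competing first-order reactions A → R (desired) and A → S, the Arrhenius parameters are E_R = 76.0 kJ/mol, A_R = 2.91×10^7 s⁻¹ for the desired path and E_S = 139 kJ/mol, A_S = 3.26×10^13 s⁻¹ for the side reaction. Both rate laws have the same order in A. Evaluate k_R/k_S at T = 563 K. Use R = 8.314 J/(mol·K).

k_R/k_S = (A_R/A_S)·exp[−(E_R−E_S)/(RT)] = (A_R/A_S)·exp[(E_S−E_R)/(RT)].
(E_S−E_R)/(RT) = (139−76.0)×10³/(8.314×563) = 63000/4681 = 13.46.
k_R/k_S = (2.91×10^7/3.26×10^13)·exp(13.46) = 8.926×10^-7 × 7.003×10^5 = 0.625.

0.625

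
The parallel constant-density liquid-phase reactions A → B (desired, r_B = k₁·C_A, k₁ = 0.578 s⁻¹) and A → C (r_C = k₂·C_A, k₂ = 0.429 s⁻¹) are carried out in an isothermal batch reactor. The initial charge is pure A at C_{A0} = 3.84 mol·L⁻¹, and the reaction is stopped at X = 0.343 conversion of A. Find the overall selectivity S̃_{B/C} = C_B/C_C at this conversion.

C_A = C_{A0}(1−X) = 2.523 mol·L⁻¹.
Both paths are first order in A, so the instantaneous fraction to B is constant: dC_B/d(−C_A) = k₁/(k₁+k₂) = 0.5740.
C_B = 0.5740·(C_{A0}−C_A) = 0.5740×1.317 = 0.756 mol·L⁻¹.
C_C = (C_{A0}−C_A)−C_B = 0.5611 mol·L⁻¹; S̃_{B/C} = 0.7560/0.5611 = 1.35.

1.35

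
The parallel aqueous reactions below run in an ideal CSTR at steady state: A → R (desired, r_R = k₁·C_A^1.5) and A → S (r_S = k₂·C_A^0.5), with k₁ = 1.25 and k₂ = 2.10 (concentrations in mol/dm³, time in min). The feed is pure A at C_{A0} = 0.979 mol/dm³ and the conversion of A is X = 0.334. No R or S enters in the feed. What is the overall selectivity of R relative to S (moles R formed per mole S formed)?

Exit C_A = C_{A0}(1−X) = 0.979×0.666 = 0.6520 mol/dm³.
Rates in a CSTR are evaluated at the outlet concentration: r_R = 1.25×0.6520^1.5 = 0.6581, r_S = 2.10×0.6520^0.5 = 1.696.
Overall selectivity = C_R/C_S = r_Rτ/(r_Sτ) = r_R/r_S = 0.388.

0.388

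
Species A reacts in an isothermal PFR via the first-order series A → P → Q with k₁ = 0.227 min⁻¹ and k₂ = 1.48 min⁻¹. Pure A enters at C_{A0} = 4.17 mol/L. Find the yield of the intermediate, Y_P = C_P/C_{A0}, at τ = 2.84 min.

0.0924

Solving the coupled first-order balances gives C_P(τ) = [k₁/(k₂−k₁)]·C_{A0}·(e^(−k₁τ) − e^(−k₂τ)).
e^(−k₁τ) = e^(−0.227×2.84) = e^(−0.6447) = 0.5248; e^(−k₂τ) = e^(−4.203) = 0.01495.
C_P = 0.227×4.17/(1.48−0.227) × (0.5248−0.01495) = 0.7555×0.5099 = 0.3852 mol/L.
Y_P = C_P/C_{A0} = 0.3852/4.17 = 0.0924.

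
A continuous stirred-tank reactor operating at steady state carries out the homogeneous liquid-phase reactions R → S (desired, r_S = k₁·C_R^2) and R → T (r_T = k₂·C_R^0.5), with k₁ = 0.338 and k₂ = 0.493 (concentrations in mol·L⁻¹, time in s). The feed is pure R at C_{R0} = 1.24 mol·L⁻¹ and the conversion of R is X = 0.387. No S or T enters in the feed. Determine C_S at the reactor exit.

0.150 mol·L⁻¹

Exit C_R = C_{R0}(1−X) = 1.24×0.613 = 0.7601 mol·L⁻¹.
A CSTR operates uniformly at the exit composition, giving r_S = 0.1953 and r_T = 0.4298 (each k·C_R^n at C_R = 0.7601).
Fraction of consumed R going to S: r_S/(r_S+r_T) = 0.3124.
C_S = 0.3124·C_{R0}·X = 0.3124×1.24×0.387 = 0.150 mol·L⁻¹.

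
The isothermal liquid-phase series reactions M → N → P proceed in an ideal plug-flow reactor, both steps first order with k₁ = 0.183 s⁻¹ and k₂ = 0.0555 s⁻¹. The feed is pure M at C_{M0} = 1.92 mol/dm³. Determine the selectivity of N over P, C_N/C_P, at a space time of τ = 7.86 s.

3.35

For first-order series with pure M initially, C_N(τ) = k₁C_{M0}/(k₂−k₁)·(e^(−k₁τ) − e^(−k₂τ)).
e^(−k₁τ) = e^(−0.183×7.86) = e^(−1.438) = 0.2373; e^(−k₂τ) = e^(−0.4362) = 0.6465.
C_N = 0.183×1.92/(0.0555−0.183) × (0.2373−0.6465) = (-2.756)×(-0.4092) = 1.128 mol/dm³.
C_M = C_{M0}e^(−k₁τ) = 0.4556 mol/dm³, so C_P = C_{M0}−C_M−C_N = 0.3368 mol/dm³; C_N/C_P = 3.35.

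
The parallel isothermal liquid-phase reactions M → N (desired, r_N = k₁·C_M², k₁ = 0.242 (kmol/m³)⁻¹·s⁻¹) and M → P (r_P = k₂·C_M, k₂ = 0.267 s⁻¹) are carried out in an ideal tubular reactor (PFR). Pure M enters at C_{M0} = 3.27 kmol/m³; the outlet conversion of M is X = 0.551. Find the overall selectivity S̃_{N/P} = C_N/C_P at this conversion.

C_M = C_{M0}(1−X) = 1.468 kmol/m³.
Along a PFR/batch, dC_P/dC_M = −r_P/(r_N+r_P) = −k₂/(k₂+k₁·C_M).
Integrating from C_{M0} to C_M: C_P = (0.267/0.242)·ln[(0.267+0.242·3.27)/(0.267+0.242·1.47)] = 1.103·ln(1.058/0.6223) = 0.5859 kmol/m³.
Then C_N = (C_{M0}−C_M) − C_P = 1.802 − 0.5859 = 1.216 kmol/m³.
S̃_{N/P} = C_N/C_P = 1.216/0.5859 = 2.08.

2.08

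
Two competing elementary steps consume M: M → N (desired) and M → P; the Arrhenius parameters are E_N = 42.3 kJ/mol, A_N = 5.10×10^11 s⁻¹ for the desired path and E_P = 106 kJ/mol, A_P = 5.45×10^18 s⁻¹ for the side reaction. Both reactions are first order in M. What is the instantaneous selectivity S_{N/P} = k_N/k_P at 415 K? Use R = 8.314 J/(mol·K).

Since both paths have the same order in M, the concentration cancels and S_{N/P} = k_N/k_P = (A_N/A_P)·exp[(E_P−E_N)/(RT)].
(E_P−E_N)/(RT) = (106−42.3)×10³/(8.314×415) = 63700/3450 = 18.46.
k_N/k_P = (5.10×10^11/5.45×10^18)·exp(18.46) = 9.358×10^-8 × 1.042×10^8 = 9.75.
Since E_N < E_P, lowering the temperature improves selectivity toward N.

9.75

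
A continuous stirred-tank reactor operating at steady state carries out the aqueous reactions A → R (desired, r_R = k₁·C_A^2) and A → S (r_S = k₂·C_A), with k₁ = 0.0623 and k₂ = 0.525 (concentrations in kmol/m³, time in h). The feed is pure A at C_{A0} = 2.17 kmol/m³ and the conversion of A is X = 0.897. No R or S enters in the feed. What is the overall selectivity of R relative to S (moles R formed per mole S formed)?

0.0265

Exit C_A = C_{A0}(1−X) = 2.17×0.103 = 0.2235 kmol/m³.
A CSTR operates uniformly at the exit composition, giving r_R = 0.003112 and r_S = 0.1173 (each k·C_A^n at C_A = 0.2235).
Overall selectivity = C_R/C_S = r_Rτ/(r_Sτ) = r_R/r_S = 0.0265.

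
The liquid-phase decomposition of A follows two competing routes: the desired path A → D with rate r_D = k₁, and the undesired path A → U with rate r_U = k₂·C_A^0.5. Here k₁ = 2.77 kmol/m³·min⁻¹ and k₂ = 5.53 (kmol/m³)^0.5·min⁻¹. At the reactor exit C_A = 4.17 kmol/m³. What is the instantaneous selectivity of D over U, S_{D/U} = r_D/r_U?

S_{D/U} = r_D/r_U = (k₁)/(k₂·C_A^0.5) = (k₁/k₂)·C_A^-0.5.
= (2.77) / (5.53×4.170^0.5) = 2.770/11.29 = 0.245.
The undesired path is higher order in A, so low C_A (CSTR or dilute feed) favours D.

0.245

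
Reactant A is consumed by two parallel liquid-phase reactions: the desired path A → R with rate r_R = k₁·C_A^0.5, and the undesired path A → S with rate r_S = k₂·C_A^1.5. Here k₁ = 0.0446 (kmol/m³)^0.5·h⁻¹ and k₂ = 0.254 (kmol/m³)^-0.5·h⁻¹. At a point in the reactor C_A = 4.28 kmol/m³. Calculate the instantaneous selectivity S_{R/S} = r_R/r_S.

S_{R/S} = r_R/r_S = (k₁·C_A^0.5)/(k₂·C_A^1.5) = (k₁/k₂)·C_A⁻¹.
= (0.0446×4.280^0.5) / (0.254×4.280^1.5) = 0.09227/2.249 = 0.0410.
The undesired path is higher order in A, so low C_A (CSTR or dilute feed) favours R.

0.0410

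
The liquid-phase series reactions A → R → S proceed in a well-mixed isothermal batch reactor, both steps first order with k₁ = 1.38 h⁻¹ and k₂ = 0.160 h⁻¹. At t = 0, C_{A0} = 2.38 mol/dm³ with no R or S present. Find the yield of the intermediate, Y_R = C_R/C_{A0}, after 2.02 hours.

0.749

Solving the coupled first-order balances gives C_R(t) = [k₁/(k₂−k₁)]·C_{A0}·(e^(−k₁t) − e^(−k₂t)).
e^(−k₁t) = e^(−1.38×2.02) = e^(−2.788) = 0.06157; e^(−k₂t) = e^(−0.3232) = 0.7238.
C_R = 1.38×2.38/(0.160−1.38) × (0.06157−0.7238) = (-2.692)×(-0.6623) = 1.783 mol/dm³.
Y_R = C_R/C_{A0} = 1.783/2.38 = 0.749.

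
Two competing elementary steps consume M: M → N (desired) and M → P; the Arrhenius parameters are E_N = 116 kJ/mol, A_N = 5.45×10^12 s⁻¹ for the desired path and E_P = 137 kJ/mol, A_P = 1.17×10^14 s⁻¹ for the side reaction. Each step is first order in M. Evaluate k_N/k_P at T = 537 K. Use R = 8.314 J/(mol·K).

With equal orders, S_{N/P} = k_N/k_P = (A_N/A_P)·exp[(E_P−E_N)/(RT)].
(E_P−E_N)/(RT) = (137−116)×10³/(8.314×537) = 21000/4465 = 4.704.
k_N/k_P = (5.45×10^12/1.17×10^14)·exp(4.704) = 0.04658 × 110.3 = 5.14.

5.14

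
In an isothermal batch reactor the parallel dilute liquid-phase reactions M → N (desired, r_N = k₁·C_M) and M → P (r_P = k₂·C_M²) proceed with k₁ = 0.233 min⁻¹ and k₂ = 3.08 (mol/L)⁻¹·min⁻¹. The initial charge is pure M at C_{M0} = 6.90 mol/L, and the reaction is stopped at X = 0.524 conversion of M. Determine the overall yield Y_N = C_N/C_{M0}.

C_M = C_{M0}(1−X) = 3.284 mol/L.
Along a PFR/batch, dC_N/dC_M = −r_N/(r_N+r_P) = −k₁/(k₁+k₂·C_M).
Integrating from C_{M0} to C_M: C_N = (0.233/3.08)·ln[(0.233+3.08·6.90)/(0.233+3.08·3.28)] = 0.07565·ln(21.49/10.35) = 0.05526 mol/L.
Y_N = C_N/C_{M0} = 0.05526/6.90 = 0.00801.

0.00801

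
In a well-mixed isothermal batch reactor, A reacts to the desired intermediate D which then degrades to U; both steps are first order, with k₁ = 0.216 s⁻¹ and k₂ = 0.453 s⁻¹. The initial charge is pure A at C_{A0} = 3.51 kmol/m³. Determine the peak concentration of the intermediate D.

0.852 kmol/m³

Evaluating C_D at t_opt = ln(k₂/k₁)/(k₂−k₁) gives C_{D,max}/C_{A0} = (k₁/k₂)^[k₂/(k₂−k₁)].
= (0.216/0.453)^(0.453/(0.453−0.216)) = (0.4768)^(1.911) = 0.2428.
C_{D,max} = 0.2428×3.51 = 0.852 kmol/m³.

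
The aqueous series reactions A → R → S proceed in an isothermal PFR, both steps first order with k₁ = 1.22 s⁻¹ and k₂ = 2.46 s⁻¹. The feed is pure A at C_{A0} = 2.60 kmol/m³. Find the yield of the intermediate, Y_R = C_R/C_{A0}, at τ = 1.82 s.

0.0956

For first-order series with pure A initially, C_R(τ) = k₁C_{A0}/(k₂−k₁)·(e^(−k₁τ) − e^(−k₂τ)).
e^(−k₁τ) = e^(−1.22×1.82) = e^(−2.220) = 0.1086; e^(−k₂τ) = e^(−4.477) = 0.01137.
C_R = 1.22×2.60/(2.46−1.22) × (0.1086−0.01137) = 2.558×0.09720 = 0.2486 kmol/m³.
Y_R = C_R/C_{A0} = 0.2486/2.60 = 0.0956.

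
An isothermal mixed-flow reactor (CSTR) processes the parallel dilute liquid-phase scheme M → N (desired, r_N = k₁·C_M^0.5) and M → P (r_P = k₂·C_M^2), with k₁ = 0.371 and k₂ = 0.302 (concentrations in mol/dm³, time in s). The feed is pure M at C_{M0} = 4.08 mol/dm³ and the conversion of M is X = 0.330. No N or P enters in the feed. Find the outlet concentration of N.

0.288 mol/dm³

Exit C_M = C_{M0}(1−X) = 4.08×0.670 = 2.734 mol/dm³.
Rates in a CSTR are evaluated at the outlet concentration: r_N = 0.371×2.734^0.5 = 0.6134, r_P = 0.302×2.734^2 = 2.257.
Fraction of consumed M going to N: r_N/(r_N+r_P) = 0.2137.
C_N = 0.2137·C_{M0}·X = 0.2137×4.08×0.330 = 0.288 mol/dm³.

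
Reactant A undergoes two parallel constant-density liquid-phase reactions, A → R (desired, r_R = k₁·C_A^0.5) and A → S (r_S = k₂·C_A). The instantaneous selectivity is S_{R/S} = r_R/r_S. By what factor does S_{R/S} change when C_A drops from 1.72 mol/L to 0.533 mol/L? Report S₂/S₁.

1.80

S_{R/S} = (k₁/k₂)·C_A^-0.5, so S₂/S₁ = (C_{A,2}/C_{A,1})^-0.5.
= (0.533/1.72)^(-0.5) = (0.3099)^(-0.5) = 1.80.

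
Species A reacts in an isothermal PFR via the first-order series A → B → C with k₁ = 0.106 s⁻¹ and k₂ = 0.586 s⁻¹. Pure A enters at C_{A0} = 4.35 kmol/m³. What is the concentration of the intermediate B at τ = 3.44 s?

The intermediate concentration in a first-order A→B→C sequence is C_B = k₁C_{A0}(e^(−k₁τ) − e^(−k₂τ))/(k₂−k₁).
e^(−k₁τ) = e^(−0.106×3.44) = e^(−0.3646) = 0.6944; e^(−k₂τ) = e^(−2.016) = 0.1332.
C_B = 0.106×4.35/(0.586−0.106) × (0.6944−0.1332) = 0.9606×0.5612 = 0.5391 kmol/m³.

0.539 kmol/m³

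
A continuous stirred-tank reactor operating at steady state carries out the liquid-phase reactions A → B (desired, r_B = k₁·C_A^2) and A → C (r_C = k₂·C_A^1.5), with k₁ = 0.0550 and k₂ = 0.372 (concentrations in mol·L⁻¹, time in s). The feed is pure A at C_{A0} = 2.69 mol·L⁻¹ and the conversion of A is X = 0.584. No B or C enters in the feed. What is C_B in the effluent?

0.212 mol·L⁻¹

Exit C_A = C_{A0}(1−X) = 2.69×0.416 = 1.119 mol·L⁻¹.
Rates in a CSTR are evaluated at the outlet concentration: r_B = 0.0550×1.119^2 = 0.06887, r_C = 0.372×1.119^1.5 = 0.4404.
Fraction of consumed A going to B: r_B/(r_B+r_C) = 0.1352.
C_B = 0.1352·C_{A0}·X = 0.1352×2.69×0.584 = 0.212 mol·L⁻¹.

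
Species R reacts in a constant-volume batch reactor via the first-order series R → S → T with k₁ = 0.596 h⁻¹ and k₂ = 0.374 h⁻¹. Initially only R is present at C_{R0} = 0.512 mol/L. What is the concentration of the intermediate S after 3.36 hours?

Solving the coupled first-order balances gives C_S(t) = [k₁/(k₂−k₁)]·C_{R0}·(e^(−k₁t) − e^(−k₂t)).
e^(−k₁t) = e^(−0.596×3.36) = e^(−2.003) = 0.1350; e^(−k₂t) = e^(−1.257) = 0.2846.
C_S = 0.596×0.512/(0.374−0.596) × (0.1350−0.2846) = (-1.375)×(-0.1496) = 0.2057 mol/L.

0.206 mol/L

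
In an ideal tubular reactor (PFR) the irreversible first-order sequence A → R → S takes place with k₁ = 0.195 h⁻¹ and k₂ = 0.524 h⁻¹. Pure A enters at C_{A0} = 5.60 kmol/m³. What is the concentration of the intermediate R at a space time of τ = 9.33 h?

0.513 kmol/m³

For first-order series with pure A initially, C_R(τ) = k₁C_{A0}/(k₂−k₁)·(e^(−k₁τ) − e^(−k₂τ)).
e^(−k₁τ) = e^(−0.195×9.33) = e^(−1.819) = 0.1621; e^(−k₂τ) = e^(−4.889) = 0.007530.
C_R = 0.195×5.60/(0.524−0.195) × (0.1621−0.007530) = 3.319×0.1546 = 0.5131 kmol/m³.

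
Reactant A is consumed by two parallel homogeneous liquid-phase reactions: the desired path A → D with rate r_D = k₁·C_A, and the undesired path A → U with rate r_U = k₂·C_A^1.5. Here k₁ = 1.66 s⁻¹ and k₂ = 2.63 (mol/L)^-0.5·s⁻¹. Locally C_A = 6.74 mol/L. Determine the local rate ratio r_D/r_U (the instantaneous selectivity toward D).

0.243

S_{D/U} = r_D/r_U = (k₁·C_A)/(k₂·C_A^1.5) = (k₁/k₂)·C_A^-0.5.
= (1.66×6.740) / (2.63×6.740^1.5) = 11.19/46.02 = 0.243.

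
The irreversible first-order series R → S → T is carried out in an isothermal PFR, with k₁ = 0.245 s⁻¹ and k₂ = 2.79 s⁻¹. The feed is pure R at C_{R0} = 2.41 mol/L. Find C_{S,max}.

Evaluating C_S at τ_opt = ln(k₂/k₁)/(k₂−k₁) gives C_{S,max}/C_{R0} = (k₁/k₂)^[k₂/(k₂−k₁)].
= (0.245/2.79)^(2.79/(2.79−0.245)) = (0.08781)^(1.096) = 0.06948.
C_{S,max} = 0.06948×2.41 = 0.167 mol/L.

0.167 mol/L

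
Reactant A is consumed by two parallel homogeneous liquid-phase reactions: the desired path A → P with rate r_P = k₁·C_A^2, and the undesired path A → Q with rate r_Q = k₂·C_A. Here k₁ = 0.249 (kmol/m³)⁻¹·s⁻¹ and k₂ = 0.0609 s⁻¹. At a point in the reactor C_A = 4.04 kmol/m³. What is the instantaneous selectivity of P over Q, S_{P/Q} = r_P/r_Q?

S_{P/Q} = r_P/r_Q = (k₁·C_A^2)/(k₂·C_A) = (k₁/k₂)·C_A.
= (0.249×4.040^2) / (0.0609×4.040) = 4.064/0.2460 = 16.5.

16.5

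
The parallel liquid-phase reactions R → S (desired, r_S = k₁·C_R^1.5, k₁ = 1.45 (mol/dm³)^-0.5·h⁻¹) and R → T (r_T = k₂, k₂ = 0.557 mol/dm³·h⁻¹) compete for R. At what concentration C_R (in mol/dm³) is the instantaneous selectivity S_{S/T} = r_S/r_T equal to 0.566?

0.362 mol/dm³

S_{S/T} = (k₁/k₂)·C_R^1.5 ⇒ C_R = (S·k₂/k₁)^(1/1.5).
= (0.566×0.557/1.45)^(0.6667) = (0.2174)^(0.6667) = 0.362 mol/dm³.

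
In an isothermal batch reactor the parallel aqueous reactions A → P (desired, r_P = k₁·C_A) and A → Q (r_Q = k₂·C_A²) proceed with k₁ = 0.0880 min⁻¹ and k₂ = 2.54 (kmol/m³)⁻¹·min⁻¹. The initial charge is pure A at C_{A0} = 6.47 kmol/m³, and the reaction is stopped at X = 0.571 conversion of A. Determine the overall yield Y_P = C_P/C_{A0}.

C_A = C_{A0}(1−X) = 2.776 kmol/m³.
Along a PFR/batch, dC_P/dC_A = −r_P/(r_P+r_Q) = −k₁/(k₁+k₂·C_A).
Integrating from C_{A0} to C_A: C_P = (0.0880/2.54)·ln[(0.0880+2.54·6.47)/(0.0880+2.54·2.78)] = 0.03465·ln(16.52/7.138) = 0.02908 kmol/m³.
Y_P = C_P/C_{A0} = 0.02908/6.47 = 0.00449.

0.00449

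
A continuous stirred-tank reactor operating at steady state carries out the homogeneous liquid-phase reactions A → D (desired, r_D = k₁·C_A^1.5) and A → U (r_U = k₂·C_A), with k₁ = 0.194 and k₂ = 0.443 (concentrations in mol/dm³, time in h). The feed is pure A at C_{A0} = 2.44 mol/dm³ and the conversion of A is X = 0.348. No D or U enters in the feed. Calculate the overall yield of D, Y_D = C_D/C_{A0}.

Exit C_A = C_{A0}(1−X) = 2.44×0.652 = 1.591 mol/dm³.
A CSTR operates uniformly at the exit composition, giving r_D = 0.3893 and r_U = 0.7048 (each k·C_A^n at C_A = 1.591).
Fraction of consumed A going to D: r_D/(r_D+r_U) = 0.3558.
C_D = 0.3558·C_{A0}·X = 0.3558×2.44×0.348 = 0.302 mol/dm³; Y_D = C_D/C_{A0} = 0.124.

0.124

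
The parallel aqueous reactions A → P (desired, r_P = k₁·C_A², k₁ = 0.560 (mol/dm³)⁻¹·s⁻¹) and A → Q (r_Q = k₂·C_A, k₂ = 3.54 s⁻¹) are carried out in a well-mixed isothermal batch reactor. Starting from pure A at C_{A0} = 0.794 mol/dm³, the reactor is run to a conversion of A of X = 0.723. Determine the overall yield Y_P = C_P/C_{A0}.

0.0533

C_A = C_{A0}(1−X) = 0.2199 mol/dm³.
Along a PFR/batch, dC_Q/dC_A = −r_Q/(r_P+r_Q) = −k₂/(k₂+k₁·C_A).
Integrating from C_{A0} to C_A: C_Q = (3.54/0.560)·ln[(3.54+0.560·0.794)/(3.54+0.560·0.220)] = 6.321·ln(3.985/3.663) = 0.5318 mol/dm³.
Then C_P = (C_{A0}−C_A) − C_Q = 0.5741 − 0.5318 = 0.04231 mol/dm³.
Y_P = C_P/C_{A0} = 0.04231/0.794 = 0.0533.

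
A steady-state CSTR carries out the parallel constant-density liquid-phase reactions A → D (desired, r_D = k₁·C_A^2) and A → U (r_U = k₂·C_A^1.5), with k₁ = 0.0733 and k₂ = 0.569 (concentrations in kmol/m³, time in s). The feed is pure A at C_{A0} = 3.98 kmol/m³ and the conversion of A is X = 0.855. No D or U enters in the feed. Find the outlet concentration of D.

Exit C_A = C_{A0}(1−X) = 3.98×0.145 = 0.5771 kmol/m³.
Rates in a CSTR are evaluated at the outlet concentration: r_D = 0.0733×0.5771^2 = 0.02441, r_U = 0.569×0.5771^1.5 = 0.2495.
Fraction of consumed A going to D: r_D/(r_D+r_U) = 0.08914.
C_D = 0.08914·C_{A0}·X = 0.08914×3.98×0.855 = 0.303 kmol/m³.

0.303 kmol/m³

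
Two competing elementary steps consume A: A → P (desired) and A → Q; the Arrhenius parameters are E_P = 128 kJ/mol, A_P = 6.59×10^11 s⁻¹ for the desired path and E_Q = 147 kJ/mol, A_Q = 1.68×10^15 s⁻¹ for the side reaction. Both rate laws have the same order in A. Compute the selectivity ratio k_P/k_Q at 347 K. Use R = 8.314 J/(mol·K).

0.284

k_P/k_Q = (A_P/A_Q)·exp[−(E_P−E_Q)/(RT)] = (A_P/A_Q)·exp[(E_Q−E_P)/(RT)].
(E_Q−E_P)/(RT) = (147−128)×10³/(8.314×347) = 19000/2885 = 6.586.
k_P/k_Q = (6.59×10^11/1.68×10^15)·exp(6.586) = 3.923×10^-4 × 724.8 = 0.284.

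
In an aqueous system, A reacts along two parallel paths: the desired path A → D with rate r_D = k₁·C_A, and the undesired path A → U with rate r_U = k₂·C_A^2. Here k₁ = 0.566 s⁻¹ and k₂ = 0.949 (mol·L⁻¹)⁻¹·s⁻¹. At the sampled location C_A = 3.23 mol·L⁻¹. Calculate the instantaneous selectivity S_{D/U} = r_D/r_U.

S_{D/U} = r_D/r_U = (k₁·C_A)/(k₂·C_A^2) = (k₁/k₂)·C_A⁻¹.
= (0.566×3.230) / (0.949×3.230^2) = 1.828/9.901 = 0.185.
The undesired path is higher order in A, so low C_A (CSTR or dilute feed) favours D.

0.185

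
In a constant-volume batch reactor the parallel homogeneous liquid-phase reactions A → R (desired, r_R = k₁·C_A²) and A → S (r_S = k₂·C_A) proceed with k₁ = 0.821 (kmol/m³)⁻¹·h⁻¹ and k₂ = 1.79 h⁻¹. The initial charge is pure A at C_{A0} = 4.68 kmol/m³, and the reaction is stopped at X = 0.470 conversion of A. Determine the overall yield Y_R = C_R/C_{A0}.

C_A = C_{A0}(1−X) = 2.480 kmol/m³.
Along a PFR/batch, dC_S/dC_A = −r_S/(r_R+r_S) = −k₂/(k₂+k₁·C_A).
Integrating from C_{A0} to C_A: C_S = (1.79/0.821)·ln[(1.79+0.821·4.68)/(1.79+0.821·2.48)] = 2.180·ln(5.632/3.826) = 0.8429 kmol/m³.
Then C_R = (C_{A0}−C_A) − C_S = 2.200 − 0.8429 = 1.357 kmol/m³.
Y_R = C_R/C_{A0} = 1.357/4.68 = 0.290.

0.290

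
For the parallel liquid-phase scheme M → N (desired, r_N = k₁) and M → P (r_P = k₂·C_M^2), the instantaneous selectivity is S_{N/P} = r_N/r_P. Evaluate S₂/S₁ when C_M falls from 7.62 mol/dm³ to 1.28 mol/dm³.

35.4

S_{N/P} = (k₁/k₂)·C_M^-2, so S₂/S₁ = (C_{M,2}/C_{M,1})^-2.
= (1.28/7.62)^(-2) = (0.1680)^(-2) = 35.4.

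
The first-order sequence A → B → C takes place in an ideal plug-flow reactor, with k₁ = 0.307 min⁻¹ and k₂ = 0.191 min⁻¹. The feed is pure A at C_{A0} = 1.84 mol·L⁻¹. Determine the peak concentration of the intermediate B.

At the optimum, C_{B,max}/C_{A0} = (k₁/k₂)^[k₂/(k₂−k₁)].
= (0.307/0.191)^(0.191/(0.191−0.307)) = (1.607)^(-1.647) = 0.4578.
C_{B,max} = 0.4578×1.84 = 0.842 mol·L⁻¹.

0.842 mol·L⁻¹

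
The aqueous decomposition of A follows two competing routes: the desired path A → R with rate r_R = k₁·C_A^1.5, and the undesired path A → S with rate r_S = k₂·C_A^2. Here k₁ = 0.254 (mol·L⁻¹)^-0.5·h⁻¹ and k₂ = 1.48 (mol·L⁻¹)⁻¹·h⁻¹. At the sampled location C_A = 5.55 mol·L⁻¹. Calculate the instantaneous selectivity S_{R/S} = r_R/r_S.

S_{R/S} = r_R/r_S = (k₁·C_A^1.5)/(k₂·C_A^2) = (k₁/k₂)·C_A^-0.5.
= (0.254×5.550^1.5) / (1.48×5.550^2) = 3.321/45.59 = 0.0728.
The undesired path is higher order in A, so low C_A (CSTR or dilute feed) favours R.

0.0728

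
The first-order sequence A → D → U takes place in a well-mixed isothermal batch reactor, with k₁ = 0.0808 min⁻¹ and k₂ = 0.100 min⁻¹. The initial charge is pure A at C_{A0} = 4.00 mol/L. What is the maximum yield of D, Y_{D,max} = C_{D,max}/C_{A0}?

At the optimum, C_{D,max}/C_{A0} = (k₁/k₂)^[k₂/(k₂−k₁)].
= (0.0808/0.100)^(0.100/(0.100−0.0808)) = (0.8080)^(5.208) = 0.3294.

0.329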